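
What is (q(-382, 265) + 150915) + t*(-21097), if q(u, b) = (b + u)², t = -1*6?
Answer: 291186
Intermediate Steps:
t = -6
(q(-382, 265) + 150915) + t*(-21097) = ((265 - 382)² + 150915) - 6*(-21097) = ((-117)² + 150915) + 126582 = (13689 + 150915) + 126582 = 164604 + 126582 = 291186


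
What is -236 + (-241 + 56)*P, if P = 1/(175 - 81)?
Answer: -22369/94 ≈ -237.97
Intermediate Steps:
P = 1/94 ≈ 0.010638
-236 + (-241 + 56)*P = -236 + (-241 + 56)*(1/94) = -236 - 185*1/94 = -236 - 185/94 = -22369/94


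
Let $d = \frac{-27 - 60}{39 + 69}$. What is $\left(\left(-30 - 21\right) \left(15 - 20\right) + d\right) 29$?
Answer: $\frac{265379}{36} \approx 7371.6$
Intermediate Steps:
$d = - \frac{29}{36}$ ($d = - \frac{87}{108} = \left(-87\right) \frac{1}{108} = - \frac{29}{36} \approx -0.80556$)
$\left(\left(-30 - 21\right) \left(15 - 20\right) + d\right) 29 = \left(\left(-30 - 21\right) \left(15 - 20\right) - \frac{29}{36}\right) 29 = \left(\left(-51\right) \left(-5\right) - \frac{29}{36}\right) 29 = \left(255 - \frac{29}{36}\right) 29 = \frac{9151}{36} \cdot 29 = \frac{265379}{36}$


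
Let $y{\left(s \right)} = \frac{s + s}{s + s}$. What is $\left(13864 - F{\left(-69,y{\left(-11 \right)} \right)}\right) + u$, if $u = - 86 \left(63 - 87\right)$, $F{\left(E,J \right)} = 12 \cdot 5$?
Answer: $15868$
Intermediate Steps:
$y{\left(s \right)} = 1$ ($y{\left(s \right)} = \frac{2 s}{2 s} = 2 s \frac{1}{2 s} = 1$)
$F{\left(E,J \right)} = 60$
$u = 2064$ ($u = \left(-86\right) \left(-24\right) = 2064$)
$\left(13864 - F{\left(-69,y{\left(-11 \right)} \right)}\right) + u = \left(13864 - 60\right) + 2064 = 13804 + 2064 = 15868$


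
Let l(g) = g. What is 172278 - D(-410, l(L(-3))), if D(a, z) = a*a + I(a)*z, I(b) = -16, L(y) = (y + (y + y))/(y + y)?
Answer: 4202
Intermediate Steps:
L(y) = 3/2 (L(y) = (y + 2*y)/((2*y)) = (3*y)*(1/(2*y)) = 3/2)
D(a, z) = a² - 16*z (D(a, z) = a*a - 16*z = a² - 16*z)
172278 - D(-410, l(L(-3))) = 172278 - ((-410)² - 16*3/2) = 172278 - (168100 - 24) = 172278 - 1*168076 = 172278 - 168076 = 4202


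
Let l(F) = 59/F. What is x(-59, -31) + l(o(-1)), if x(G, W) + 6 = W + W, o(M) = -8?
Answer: -603/8 ≈ -75.375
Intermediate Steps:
x(G, W) = -6 + 2*W (x(G, W) = -6 + (W + W) = -6 + 2*W)
x(-59, -31) + l(o(-1)) = (-6 + 2*(-31)) + 59/(-8) = (-6 - 62) + 59*(-⅛) = -68 - 59/8 = -603/8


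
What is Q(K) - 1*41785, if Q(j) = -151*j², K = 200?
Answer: -6081785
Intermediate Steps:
Q(K) - 1*41785 = -151*200² - 1*41785 = -151*40000 - 41785 = -6040000 - 41785 = -6081785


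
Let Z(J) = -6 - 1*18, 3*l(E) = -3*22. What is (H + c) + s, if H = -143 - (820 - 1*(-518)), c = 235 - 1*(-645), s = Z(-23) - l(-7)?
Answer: -603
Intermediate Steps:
l(E) = -22 (l(E) = (-3*22)/3 = (1/3)*(-66) = -22)
Z(J) = -24 (Z(J) = -6 - 18 = -24)
s = -2 (s = -24 - 1*(-22) = -24 + 22 = -2)
c = 880 (c = 235 + 645 = 880)
H = -1481 (H = -143 - (820 + 518) = -143 - 1*1338 = -143 - 1338 = -1481)
(H + c) + s = (-1481 + 880) - 2 = -601 - 2 = -603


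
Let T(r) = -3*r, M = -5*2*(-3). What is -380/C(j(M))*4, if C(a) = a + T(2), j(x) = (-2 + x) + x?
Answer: -380/13 ≈ -29.231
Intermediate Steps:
M = 30 (M = -10*(-3) = 30)
j(x) = -2 + 2*x
C(a) = -6 + a (C(a) = a - 3*2 = a - 6 = -6 + a)
-380/C(j(M))*4 = -380/(-6 + (-2 + 2*30))*4 = -380/(-6 + (-2 + 60))*4 = -380/(-6 + 58)*4 = -380/52*4 = -20*19/52*4 = -95/13*4 = -380/13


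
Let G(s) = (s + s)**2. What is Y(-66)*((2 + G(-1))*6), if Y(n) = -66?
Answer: -2376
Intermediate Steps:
G(s) = 4*s**2 (G(s) = (2*s)**2 = 4*s**2)
Y(-66)*((2 + G(-1))*6) = -66*(2 + 4*(-1)**2)*6 = -66*(2 + 4*1)*6 = -66*(2 + 4)*6 = -396*6 = -66*36 = -2376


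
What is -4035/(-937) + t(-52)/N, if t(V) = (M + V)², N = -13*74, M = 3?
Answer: 1631933/901394 ≈ 1.8105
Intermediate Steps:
N = -962
t(V) = (3 + V)²
-4035/(-937) + t(-52)/N = -4035/(-937) + (3 - 52)²/(-962) = -4035*(-1/937) + (-49)²*(-1/962) = 4035/937 + 2401*(-1/962) = 4035/937 - 2401/962 = 1631933/901394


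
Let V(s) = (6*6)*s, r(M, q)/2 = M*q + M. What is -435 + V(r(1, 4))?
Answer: -75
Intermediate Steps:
r(M, q) = 2*M + 2*M*q (r(M, q) = 2*(M*q + M) = 2*(M + M*q) = 2*M + 2*M*q)
V(s) = 36*s
-435 + V(r(1, 4)) = -435 + 36*(2*1*(1 + 4)) = -435 + 36*(2*1*5) = -435 + 36*10 = -435 + 360 = -75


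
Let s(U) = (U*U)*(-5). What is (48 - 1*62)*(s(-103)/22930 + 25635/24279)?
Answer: 326698869/18557249 ≈ 17.605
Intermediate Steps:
s(U) = -5*U² (s(U) = U²*(-5) = -5*U²)
(48 - 1*62)*(s(-103)/22930 + 25635/24279) = (48 - 1*62)*(-5*(-103)²/22930 + 25635/24279) = (48 - 62)*(-5*10609*(1/22930) + 25635*(1/24279)) = -14*(-53045*1/22930 + 8545/8093) = -14*(-10609/4586 + 8545/8093) = -14*(-46671267/37114498) = 326698869/18557249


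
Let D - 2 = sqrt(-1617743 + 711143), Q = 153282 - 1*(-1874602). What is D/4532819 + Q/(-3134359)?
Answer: -9192024856278/14207482028021 + 10*I*sqrt(9066)/4532819 ≈ -0.64699 + 0.00021006*I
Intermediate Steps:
Q = 2027884 (Q = 153282 + 1874602 = 2027884)
D = 2 + 10*I*sqrt(9066) (D = 2 + sqrt(-1617743 + 711143) = 2 + sqrt(-906600) = 2 + 10*I*sqrt(9066) ≈ 2.0 + 952.16*I)
D/4532819 + Q/(-3134359) = (2 + 10*I*sqrt(9066))/4532819 + 2027884/(-3134359) = (2 + 10*I*sqrt(9066))*(1/4532819) + 2027884*(-1/3134359) = (2/4532819 + 10*I*sqrt(9066)/4532819) - 2027884/3134359 = -9192024856278/14207482028021 + 10*I*sqrt(9066)/4532819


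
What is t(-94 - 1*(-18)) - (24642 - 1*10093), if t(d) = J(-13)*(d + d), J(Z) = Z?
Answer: -12573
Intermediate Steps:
t(d) = -26*d (t(d) = -13*(d + d) = -26*d)
t(-94 - 1*(-18)) - (24642 - 1*10093) = -26*(-94 - 1*(-18)) - (24642 - 1*10093) = -26*(-94 + 18) - (24642 - 10093) = -26*(-76) - 1*14549 = 1976 - 14549 = -12573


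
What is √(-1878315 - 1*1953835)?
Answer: 5*I*√153286 ≈ 1957.6*I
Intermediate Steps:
√(-1878315 - 1*1953835) = √(-1878315 - 1953835) = √(-3832150) = 5*I*√153286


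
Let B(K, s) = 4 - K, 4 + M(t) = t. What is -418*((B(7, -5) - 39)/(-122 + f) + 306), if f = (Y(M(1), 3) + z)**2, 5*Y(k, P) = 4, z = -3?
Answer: -375081432/2929 ≈ -1.2806e+5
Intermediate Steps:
M(t) = -4 + t
Y(k, P) = 4/5 (Y(k, P) = (1/5)*4 = 4/5)
f = 121/25 (f = (4/5 - 3)**2 = (-11/5)**2 = 121/25 ≈ 4.8400)
-418*((B(7, -5) - 39)/(-122 + f) + 306) = -418*(((4 - 1*7) - 39)/(-122 + 121/25) + 306) = -418*(((4 - 7) - 39)/(-2929/25) + 306) = -418*((-3 - 39)*(-25/2929) + 306) = -418*(-42*(-25/2929) + 306) = -418*(1050/2929 + 306) = -418*897324/2929 = -375081432/2929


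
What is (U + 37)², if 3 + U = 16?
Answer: 2500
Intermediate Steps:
U = 13 (U = -3 + 16 = 13)
(U + 37)² = (13 + 37)² = 50² = 2500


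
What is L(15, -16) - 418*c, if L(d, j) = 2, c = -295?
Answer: 123312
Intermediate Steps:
L(15, -16) - 418*c = 2 - 418*(-295) = 2 + 123310 = 123312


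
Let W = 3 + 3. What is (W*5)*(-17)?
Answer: -510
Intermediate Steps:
W = 6
(W*5)*(-17) = (6*5)*(-17) = 30*(-17) = -510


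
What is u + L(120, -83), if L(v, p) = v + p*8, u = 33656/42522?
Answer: -11549156/21261 ≈ -543.21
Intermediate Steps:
u = 16828/21261 (u = 33656*(1/42522) = 16828/21261 ≈ 0.79150)
L(v, p) = v + 8*p
u + L(120, -83) = 16828/21261 + (120 + 8*(-83)) = 16828/21261 + (120 - 664) = 16828/21261 - 544 = -11549156/21261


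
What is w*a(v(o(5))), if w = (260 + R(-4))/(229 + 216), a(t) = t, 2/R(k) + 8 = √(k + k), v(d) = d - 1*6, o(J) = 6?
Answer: 0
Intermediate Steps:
v(d) = -6 + d (v(d) = d - 6 = -6 + d)
R(k) = 2/(-8 + √2*√k) (R(k) = 2/(-8 + √(k + k)) = 2/(-8 + √(2*k)) = 2/(-8 + √2*√k))
w = 52/89 + 2/(445*(-8 + 2*I*√2)) (w = (260 + 2/(-8 + √2*√(-4)))/(229 + 216) = (260 + 2/(-8 + √2*(2*I)))/445 = (260 + 2/(-8 + 2*I*√2))*(1/445) = 52/89 + 2/(445*(-8 + 2*I*√2)) ≈ 0.58377 - 0.00017656*I)
w*a(v(o(5))) = (2338/4005 - I*√2/8010)*(-6 + 6) = (2338/4005 - I*√2/8010)*0 = 0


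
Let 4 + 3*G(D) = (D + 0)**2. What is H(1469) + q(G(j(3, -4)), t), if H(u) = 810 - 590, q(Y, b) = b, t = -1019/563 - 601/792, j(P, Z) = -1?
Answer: 96951709/445896 ≈ 217.43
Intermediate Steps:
G(D) = -4/3 + D**2/3 (G(D) = -4/3 + (D + 0)**2/3 = -4/3 + D**2/3)
t = -1145411/445896 (t = -1019*1/563 - 601*1/792 = -1019/563 - 601/792 = -1145411/445896 ≈ -2.5688)
H(u) = 220
H(1469) + q(G(j(3, -4)), t) = 220 - 1145411/445896 = 96951709/445896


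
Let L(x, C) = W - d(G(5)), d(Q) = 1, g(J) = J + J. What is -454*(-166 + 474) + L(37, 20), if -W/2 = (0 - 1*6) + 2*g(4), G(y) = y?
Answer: -139853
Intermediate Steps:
g(J) = 2*J
W = -20 (W = -2*((0 - 1*6) + 2*(2*4)) = -2*((0 - 6) + 2*8) = -2*(-6 + 16) = -2*10 = -20)
L(x, C) = -21 (L(x, C) = -20 - 1*1 = -20 - 1 = -21)
-454*(-166 + 474) + L(37, 20) = -454*(-166 + 474) - 21 = -454*308 - 21 = -139832 - 21 = -139853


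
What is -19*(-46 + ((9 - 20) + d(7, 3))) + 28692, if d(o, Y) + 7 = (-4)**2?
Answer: 29604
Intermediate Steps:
d(o, Y) = 9 (d(o, Y) = -7 + (-4)**2 = -7 + 16 = 9)
-19*(-46 + ((9 - 20) + d(7, 3))) + 28692 = -19*(-46 + ((9 - 20) + 9)) + 28692 = -19*(-46 + (-11 + 9)) + 28692 = -19*(-46 - 2) + 28692 = -19*(-48) + 28692 = 912 + 28692 = 29604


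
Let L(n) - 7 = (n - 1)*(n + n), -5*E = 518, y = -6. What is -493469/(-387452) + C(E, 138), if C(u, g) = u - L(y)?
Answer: -374523451/1937260 ≈ -193.33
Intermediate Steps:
E = -518/5 (E = -⅕*518 = -518/5 ≈ -103.60)
L(n) = 7 + 2*n*(-1 + n) (L(n) = 7 + (n - 1)*(n + n) = 7 + (-1 + n)*(2*n) = 7 + 2*n*(-1 + n))
C(u, g) = -91 + u (C(u, g) = u - (7 - 2*(-6) + 2*(-6)²) = u - (7 + 12 + 2*36) = u - (7 + 12 + 72) = u - 1*91 = u - 91 = -91 + u)
-493469/(-387452) + C(E, 138) = -493469/(-387452) + (-91 - 518/5) = -493469*(-1/387452) - 973/5 = 493469/387452 - 973/5 = -374523451/1937260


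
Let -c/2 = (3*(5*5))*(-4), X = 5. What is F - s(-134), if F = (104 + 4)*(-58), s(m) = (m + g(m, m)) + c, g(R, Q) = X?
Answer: -6735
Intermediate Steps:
c = 600 (c = -2*3*(5*5)*(-4) = -2*3*25*(-4) = -150*(-4) = -2*(-300) = 600)
g(R, Q) = 5
s(m) = 605 + m (s(m) = (m + 5) + 600 = (5 + m) + 600 = 605 + m)
F = -6264 (F = 108*(-58) = -6264)
F - s(-134) = -6264 - (605 - 134) = -6264 - 1*471 = -6264 - 471 = -6735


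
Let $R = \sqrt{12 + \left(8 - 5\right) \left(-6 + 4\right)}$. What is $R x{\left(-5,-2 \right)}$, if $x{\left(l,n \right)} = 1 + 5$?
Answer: $6 \sqrt{6} \approx 14.697$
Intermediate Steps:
$x{\left(l,n \right)} = 6$
$R = \sqrt{6}$ ($R = \sqrt{12 + 3 \left(-2\right)} = \sqrt{12 - 6} = \sqrt{6} \approx 2.4495$)
$R x{\left(-5,-2 \right)} = \sqrt{6} \cdot 6 = 6 \sqrt{6}$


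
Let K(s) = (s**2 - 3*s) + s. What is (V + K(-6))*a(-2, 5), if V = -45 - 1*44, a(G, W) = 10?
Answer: -410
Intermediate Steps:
K(s) = s**2 - 2*s
V = -89 (V = -45 - 44 = -89)
(V + K(-6))*a(-2, 5) = (-89 - 6*(-2 - 6))*10 = (-89 - 6*(-8))*10 = (-89 + 48)*10 = -41*10 = -410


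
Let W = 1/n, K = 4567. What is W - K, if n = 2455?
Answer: -11211984/2455 ≈ -4567.0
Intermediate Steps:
W = 1/2455 ≈ 0.00040733
W - K = 1/2455 - 1*4567 = 1/2455 - 4567 = -11211984/2455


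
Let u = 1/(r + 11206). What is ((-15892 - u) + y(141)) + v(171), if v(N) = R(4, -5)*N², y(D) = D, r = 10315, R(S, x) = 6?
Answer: 3436796094/21521 ≈ 1.5970e+5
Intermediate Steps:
v(N) = 6*N²
u = 1/21521 (u = 1/(10315 + 11206) = 1/21521 ≈ 4.6466e-5)
((-15892 - u) + y(141)) + v(171) = ((-15892 - 1*1/21521) + 141) + 6*171² = ((-15892 - 1/21521) + 141) + 6*29241 = (-342011733/21521 + 141) + 175446 = -338977272/21521 + 175446 = 3436796094/21521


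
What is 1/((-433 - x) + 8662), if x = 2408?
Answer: 1/5821 ≈ 0.00017179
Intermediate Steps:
1/((-433 - x) + 8662) = 1/((-433 - 1*2408) + 8662) = 1/((-433 - 2408) + 8662) = 1/(-2841 + 8662) = 1/5821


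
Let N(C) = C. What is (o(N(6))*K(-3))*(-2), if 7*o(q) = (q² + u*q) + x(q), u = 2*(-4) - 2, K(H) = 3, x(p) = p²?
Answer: -72/7 ≈ -10.286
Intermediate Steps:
u = -10 (u = -8 - 2 = -10)
o(q) = -10*q/7 + 2*q²/7 (o(q) = ((q² - 10*q) + q²)/7 = (-10*q + 2*q²)/7 = -10*q/7 + 2*q²/7)
(o(N(6))*K(-3))*(-2) = (((2/7)*6*(-5 + 6))*3)*(-2) = (((2/7)*6*1)*3)*(-2) = ((12/7)*3)*(-2) = (36/7)*(-2) = -72/7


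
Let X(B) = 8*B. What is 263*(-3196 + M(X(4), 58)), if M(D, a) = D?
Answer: -832132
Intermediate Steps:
263*(-3196 + M(X(4), 58)) = 263*(-3196 + 8*4) = 263*(-3196 + 32) = 263*(-3164) = -832132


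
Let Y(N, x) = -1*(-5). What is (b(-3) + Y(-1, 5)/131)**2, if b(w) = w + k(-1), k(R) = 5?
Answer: 71289/17161 ≈ 4.1541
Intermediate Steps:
Y(N, x) = 5
b(w) = 5 + w (b(w) = w + 5 = 5 + w)
(b(-3) + Y(-1, 5)/131)**2 = ((5 - 3) + 5/131)**2 = (2 + 5*(1/131))**2 = (2 + 5/131)**2 = (267/131)**2 = 71289/17161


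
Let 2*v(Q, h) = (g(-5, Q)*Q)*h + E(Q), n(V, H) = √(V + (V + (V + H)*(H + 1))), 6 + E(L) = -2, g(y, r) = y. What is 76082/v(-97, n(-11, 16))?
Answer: 1217312/14819111 + 221398620*√7/14819111 ≈ 39.610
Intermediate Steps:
E(L) = -8 (E(L) = -6 - 2 = -8)
n(V, H) = √(2*V + (1 + H)*(H + V)) (n(V, H) = √(V + (V + (H + V)*(1 + H))) = √(V + (V + (1 + H)*(H + V))) = √(2*V + (1 + H)*(H + V)))
v(Q, h) = -4 - 5*Q*h/2 (v(Q, h) = ((-5*Q)*h - 8)/2 = (-5*Q*h - 8)/2 = (-8 - 5*Q*h)/2 = -4 - 5*Q*h/2)
76082/v(-97, n(-11, 16)) = 76082/(-4 - 5/2*(-97)*√(16 + 16² + 3*(-11) + 16*(-11))) = 76082/(-4 - 5/2*(-97)*√(16 + 256 - 33 - 176)) = 76082/(-4 - 5/2*(-97)*√63) = 76082/(-4 - 5/2*(-97)*3*√7) = 76082/(-4 + 1455*√7/2)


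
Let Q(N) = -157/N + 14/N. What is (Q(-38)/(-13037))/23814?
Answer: -143/11797598484 ≈ -1.2121e-8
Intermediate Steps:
Q(N) = -143/N
(Q(-38)/(-13037))/23814 = (-143/(-38)/(-13037))/23814 = (-143*(-1/38)*(-1/13037))*(1/23814) = ((143/38)*(-1/13037))*(1/23814) = -143/495406*1/23814 = -143/11797598484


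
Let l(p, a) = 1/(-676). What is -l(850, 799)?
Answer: 1/676 ≈ 0.0014793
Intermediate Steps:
l(p, a) = -1/676
-l(850, 799) = -1*(-1/676) = 1/676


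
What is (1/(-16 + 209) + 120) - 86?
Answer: 6563/193 ≈ 34.005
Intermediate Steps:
(1/(-16 + 209) + 120) - 86 = (1/193 + 120) - 86 = 23161/193 - 86 = 6563/193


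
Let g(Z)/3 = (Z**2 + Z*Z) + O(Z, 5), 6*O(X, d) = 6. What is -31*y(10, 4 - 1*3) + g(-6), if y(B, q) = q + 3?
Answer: 95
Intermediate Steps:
O(X, d) = 1 (O(X, d) = (1/6)*6 = 1)
y(B, q) = 3 + q
g(Z) = 3 + 6*Z**2 (g(Z) = 3*((Z**2 + Z*Z) + 1) = 3*((Z**2 + Z**2) + 1) = 3*(2*Z**2 + 1) = 3*(1 + 2*Z**2) = 3 + 6*Z**2)
-31*y(10, 4 - 1*3) + g(-6) = -31*(3 + (4 - 1*3)) + (3 + 6*(-6)**2) = -31*(3 + (4 - 3)) + (3 + 6*36) = -31*(3 + 1) + (3 + 216) = -31*4 + 219 = -124 + 219 = 95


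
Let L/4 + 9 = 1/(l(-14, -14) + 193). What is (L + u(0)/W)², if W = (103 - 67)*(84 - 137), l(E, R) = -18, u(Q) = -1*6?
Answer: 4007815814209/3096922500 ≈ 1294.1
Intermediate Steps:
u(Q) = -6
W = -1908 (W = 36*(-53) = -1908)
L = -6296/175 (L = -36 + 4/(-18 + 193) = -36 + 4/175 = -6296/175 ≈ -35.977)
(L + u(0)/W)² = (-6296/175 - 6/(-1908))² = (-6296/175 - 6*(-1/1908))² = (-6296/175 + 1/318)² = (-2001953/55650)² = 4007815814209/3096922500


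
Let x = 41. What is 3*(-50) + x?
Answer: -109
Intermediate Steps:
3*(-50) + x = 3*(-50) + 41 = -150 + 41 = -109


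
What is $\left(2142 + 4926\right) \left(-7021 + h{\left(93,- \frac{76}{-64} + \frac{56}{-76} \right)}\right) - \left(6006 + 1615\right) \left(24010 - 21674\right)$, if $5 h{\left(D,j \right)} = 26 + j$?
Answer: $- \frac{1347793867}{20} \approx -6.739 \cdot 10^{7}$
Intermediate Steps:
$h{\left(D,j \right)} = \frac{26}{5} + \frac{j}{5}$ ($h{\left(D,j \right)} = \frac{26 + j}{5} = \frac{26}{5} + \frac{j}{5}$)
$\left(2142 + 4926\right) \left(-7021 + h{\left(93,- \frac{76}{-64} + \frac{56}{-76} \right)}\right) - \left(6006 + 1615\right) \left(24010 - 21674\right) = \left(2142 + 4926\right) \left(-7021 + \left(\frac{26}{5} + \frac{- \frac{76}{-64} + \frac{56}{-76}}{5}\right)\right) - \left(6006 + 1615\right) \left(24010 - 21674\right) = 7068 \left(-7021 + \left(\frac{26}{5} + \frac{\left(-76\right) \left(- \frac{1}{64}\right) + 56 \left(- \frac{1}{76}\right)}{5}\right)\right) - 7621 \cdot 2336 = 7068 \left(-7021 + \left(\frac{26}{5} + \frac{\frac{19}{16} - \frac{14}{19}}{5}\right)\right) - 17802656 = 7068 \left(-7021 + \left(\frac{26}{5} + \frac{1}{5} \cdot \frac{137}{304}\right)\right) - 17802656 = 7068 \left(-7021 + \left(\frac{26}{5} + \frac{137}{1520}\right)\right) - 17802656 = 7068 \left(-7021 + \frac{8041}{1520}\right) - 17802656 = 7068 \left(- \frac{10663879}{1520}\right) - 17802656 = - \frac{991740747}{20} - 17802656 = - \frac{1347793867}{20}$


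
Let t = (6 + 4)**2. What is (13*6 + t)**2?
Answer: 31684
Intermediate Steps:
t = 100 (t = 10**2 = 100)
(13*6 + t)**2 = (13*6 + 100)**2 = (78 + 100)**2 = 178**2 = 31684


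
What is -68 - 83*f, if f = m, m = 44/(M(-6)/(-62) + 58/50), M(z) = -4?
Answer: -2894832/949 ≈ -3050.4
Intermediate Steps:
m = 34100/949 (m = 44/(-4/(-62) + 58/50) = 44/(-4*(-1/62) + 58*(1/50)) = 44/(2/31 + 29/25) = 44/(949/775) = 44*(775/949) = 34100/949 ≈ 35.933)
f = 34100/949 ≈ 35.933
-68 - 83*f = -68 - 83*34100/949 = -68 - 2830300/949 = -2894832/949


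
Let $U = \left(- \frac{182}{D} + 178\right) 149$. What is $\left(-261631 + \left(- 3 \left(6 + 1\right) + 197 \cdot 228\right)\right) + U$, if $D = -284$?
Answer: $- \frac{26996829}{142} \approx -1.9012 \cdot 10^{5}$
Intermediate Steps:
$U = \frac{3779683}{142}$ ($U = \left(- \frac{182}{-284} + 178\right) 149 = \left(\left(-182\right) \left(- \frac{1}{284}\right) + 178\right) 149 = \left(\frac{91}{142} + 178\right) 149 = \frac{25367}{142} \cdot 149 = \frac{3779683}{142} \approx 26618.0$)
$\left(-261631 + \left(- 3 \left(6 + 1\right) + 197 \cdot 228\right)\right) + U = \left(-261631 + \left(- 3 \left(6 + 1\right) + 197 \cdot 228\right)\right) + \frac{3779683}{142} = \left(-261631 + \left(\left(-3\right) 7 + 44916\right)\right) + \frac{3779683}{142} = \left(-261631 + \left(-21 + 44916\right)\right) + \frac{3779683}{142} = \left(-261631 + 44895\right) + \frac{3779683}{142} = -216736 + \frac{3779683}{142} = - \frac{26996829}{142}$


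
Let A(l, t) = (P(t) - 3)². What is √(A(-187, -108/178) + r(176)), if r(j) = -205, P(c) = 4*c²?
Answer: 2*I*√3178943401/7921 ≈ 14.236*I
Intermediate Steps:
A(l, t) = (-3 + 4*t²)² (A(l, t) = (4*t² - 3)² = (-3 + 4*t²)²)
√(A(-187, -108/178) + r(176)) = √((-3 + 4*(-108/178)²)² - 205) = √((-3 + 4*(-108*1/178)²)² - 205) = √((-3 + 4*(-54/89)²)² - 205) = √((-3 + 4*(2916/7921))² - 205) = √((-3 + 11664/7921)² - 205) = √((-12099/7921)² - 205) = √(146385801/62742241 - 205) = √(-12715773604/62742241) = 2*I*√3178943401/7921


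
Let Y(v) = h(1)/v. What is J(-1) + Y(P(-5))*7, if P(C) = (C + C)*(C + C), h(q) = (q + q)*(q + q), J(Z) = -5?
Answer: -118/25 ≈ -4.7200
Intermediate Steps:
h(q) = 4*q² (h(q) = (2*q)*(2*q) = 4*q²)
P(C) = 4*C² (P(C) = (2*C)*(2*C) = 4*C²)
Y(v) = 4/v (Y(v) = (4*1²)/v = (4*1)/v = 4/v)
J(-1) + Y(P(-5))*7 = -5 + (4/((4*(-5)²)))*7 = -5 + (4/((4*25)))*7 = -5 + (4/100)*7 = -5 + (4*(1/100))*7 = -5 + (1/25)*7 = -5 + 7/25 = -118/25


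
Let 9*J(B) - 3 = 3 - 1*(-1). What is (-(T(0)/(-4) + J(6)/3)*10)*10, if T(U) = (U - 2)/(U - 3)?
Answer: -250/27 ≈ -9.2593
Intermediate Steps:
J(B) = 7/9 (J(B) = ⅓ + (3 - 1*(-1))/9 = ⅓ + (3 + 1)/9 = ⅓ + (⅑)*4 = ⅓ + 4/9 = 7/9)
T(U) = (-2 + U)/(-3 + U)
(-(T(0)/(-4) + J(6)/3)*10)*10 = (-(((-2 + 0)/(-3 + 0))/(-4) + (7/9)/3)*10)*10 = (-((-2/(-3))*(-¼) + (7/9)*(⅓))*10)*10 = (-(-⅓*(-2)*(-¼) + 7/27)*10)*10 = (-((⅔)*(-¼) + 7/27)*10)*10 = (-(-⅙ + 7/27)*10)*10 = (-1*5/54*10)*10 = -5/54*10*10 = -25/27*10 = -250/27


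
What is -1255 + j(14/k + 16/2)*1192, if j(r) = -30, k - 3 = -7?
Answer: -37015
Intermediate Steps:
k = -4 (k = 3 - 7 = -4)
-1255 + j(14/k + 16/2)*1192 = -1255 - 30*1192 = -1255 - 35760 = -37015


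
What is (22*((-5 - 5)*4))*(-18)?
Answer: 15840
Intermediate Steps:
(22*((-5 - 5)*4))*(-18) = (22*(-10*4))*(-18) = (22*(-40))*(-18) = -880*(-18) = 15840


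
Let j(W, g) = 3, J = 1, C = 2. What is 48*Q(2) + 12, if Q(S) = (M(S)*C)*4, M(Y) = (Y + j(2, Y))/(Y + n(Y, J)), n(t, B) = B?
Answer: 652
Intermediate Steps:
M(Y) = (3 + Y)/(1 + Y) (M(Y) = (Y + 3)/(Y + 1) = (3 + Y)/(1 + Y))
Q(S) = 8*(3 + S)/(1 + S) (Q(S) = (((3 + S)/(1 + S))*2)*4 = (2*(3 + S)/(1 + S))*4 = 8*(3 + S)/(1 + S))
48*Q(2) + 12 = 48*(8*(3 + 2)/(1 + 2)) + 12 = 48*(8*5/3) + 12 = 48*(8*(⅓)*5) + 12 = 48*(40/3) + 12 = 640 + 12 = 652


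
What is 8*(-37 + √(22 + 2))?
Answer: -296 + 16*√6 ≈ -256.81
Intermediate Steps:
8*(-37 + √(22 + 2)) = 8*(-37 + √24) = 8*(-37 + 2*√6) = -296 + 16*√6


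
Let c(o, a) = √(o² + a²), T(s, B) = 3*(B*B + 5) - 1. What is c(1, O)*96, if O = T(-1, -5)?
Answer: 96*√7922 ≈ 8544.5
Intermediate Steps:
T(s, B) = 14 + 3*B² (T(s, B) = 3*(B² + 5) - 1 = 3*(5 + B²) - 1 = (15 + 3*B²) - 1 = 14 + 3*B²)
O = 89 (O = 14 + 3*(-5)² = 14 + 3*25 = 14 + 75 = 89)
c(o, a) = √(a² + o²)
c(1, O)*96 = √(89² + 1²)*96 = √(7921 + 1)*96 = √7922*96 = 96*√7922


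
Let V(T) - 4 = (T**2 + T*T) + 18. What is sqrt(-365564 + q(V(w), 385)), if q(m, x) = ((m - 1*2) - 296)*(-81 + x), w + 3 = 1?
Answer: 2*I*sqrt(111759) ≈ 668.61*I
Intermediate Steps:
w = -2 (w = -3 + 1 = -2)
V(T) = 22 + 2*T**2 (V(T) = 4 + ((T**2 + T*T) + 18) = 4 + ((T**2 + T**2) + 18) = 4 + (2*T**2 + 18) = 4 + (18 + 2*T**2) = 22 + 2*T**2)
q(m, x) = (-298 + m)*(-81 + x) (q(m, x) = ((m - 2) - 296)*(-81 + x) = ((-2 + m) - 296)*(-81 + x) = (-298 + m)*(-81 + x))
sqrt(-365564 + q(V(w), 385)) = sqrt(-365564 + (24138 - 298*385 - 81*(22 + 2*(-2)**2) + (22 + 2*(-2)**2)*385)) = sqrt(-365564 + (24138 - 114730 - 81*(22 + 2*4) + (22 + 2*4)*385)) = sqrt(-365564 + (24138 - 114730 - 81*(22 + 8) + (22 + 8)*385)) = sqrt(-365564 + (24138 - 114730 - 81*30 + 30*385)) = sqrt(-365564 + (24138 - 114730 - 2430 + 11550)) = sqrt(-365564 - 81472) = sqrt(-447036) = 2*I*sqrt(111759)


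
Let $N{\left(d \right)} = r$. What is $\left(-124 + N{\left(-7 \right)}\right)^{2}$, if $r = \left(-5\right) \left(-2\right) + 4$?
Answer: $12100$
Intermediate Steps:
$r = 14$ ($r = 10 + 4 = 14$)
$N{\left(d \right)} = 14$
$\left(-124 + N{\left(-7 \right)}\right)^{2} = \left(-124 + 14\right)^{2} = \left(-110\right)^{2} = 12100$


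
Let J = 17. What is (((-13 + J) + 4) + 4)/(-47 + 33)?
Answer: -6/7 ≈ -0.85714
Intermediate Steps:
(((-13 + J) + 4) + 4)/(-47 + 33) = (((-13 + 17) + 4) + 4)/(-47 + 33) = ((4 + 4) + 4)/(-14) = -(8 + 4)/14 = -1/14*12 = -6/7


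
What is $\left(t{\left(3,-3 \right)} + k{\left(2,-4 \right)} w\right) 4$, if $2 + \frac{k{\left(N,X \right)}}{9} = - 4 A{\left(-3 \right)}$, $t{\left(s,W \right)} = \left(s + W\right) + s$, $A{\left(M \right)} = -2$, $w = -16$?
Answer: $-3444$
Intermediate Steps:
$t{\left(s,W \right)} = W + 2 s$ ($t{\left(s,W \right)} = \left(W + s\right) + s = W + 2 s$)
$k{\left(N,X \right)} = 54$ ($k{\left(N,X \right)} = -18 + 9 \left(\left(-4\right) \left(-2\right)\right) = -18 + 9 \cdot 8 = -18 + 72 = 54$)
$\left(t{\left(3,-3 \right)} + k{\left(2,-4 \right)} w\right) 4 = \left(\left(-3 + 2 \cdot 3\right) + 54 \left(-16\right)\right) 4 = \left(\left(-3 + 6\right) - 864\right) 4 = \left(3 - 864\right) 4 = \left(-861\right) 4 = -3444$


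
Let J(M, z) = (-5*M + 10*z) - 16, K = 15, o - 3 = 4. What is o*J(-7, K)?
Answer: 1183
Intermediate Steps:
o = 7 (o = 3 + 4 = 7)
J(M, z) = -16 - 5*M + 10*z
o*J(-7, K) = 7*(-16 - 5*(-7) + 10*15) = 7*(-16 + 35 + 150) = 7*169 = 1183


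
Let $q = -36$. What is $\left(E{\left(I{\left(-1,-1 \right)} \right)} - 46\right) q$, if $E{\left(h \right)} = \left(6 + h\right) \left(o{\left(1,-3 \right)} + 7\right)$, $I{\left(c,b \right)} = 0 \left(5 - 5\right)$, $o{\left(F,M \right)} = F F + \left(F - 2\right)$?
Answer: $144$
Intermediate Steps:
$o{\left(F,M \right)} = -2 + F + F^{2}$ ($o{\left(F,M \right)} = F^{2} + \left(-2 + F\right) = -2 + F + F^{2}$)
$I{\left(c,b \right)} = 0$ ($I{\left(c,b \right)} = 0 \cdot 0 = 0$)
$E{\left(h \right)} = 42 + 7 h$ ($E{\left(h \right)} = \left(6 + h\right) \left(\left(-2 + 1 + 1^{2}\right) + 7\right) = \left(6 + h\right) \left(\left(-2 + 1 + 1\right) + 7\right) = \left(6 + h\right) \left(0 + 7\right) = \left(6 + h\right) 7 = 42 + 7 h$)
$\left(E{\left(I{\left(-1,-1 \right)} \right)} - 46\right) q = \left(\left(42 + 7 \cdot 0\right) - 46\right) \left(-36\right) = \left(\left(42 + 0\right) - 46\right) \left(-36\right) = \left(42 - 46\right) \left(-36\right) = \left(-4\right) \left(-36\right) = 144$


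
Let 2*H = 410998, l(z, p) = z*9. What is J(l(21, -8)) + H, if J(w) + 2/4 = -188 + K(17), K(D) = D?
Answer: 410655/2 ≈ 2.0533e+5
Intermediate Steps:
l(z, p) = 9*z
J(w) = -343/2 (J(w) = -1/2 + (-188 + 17) = -1/2 - 171 = -343/2)
H = 205499 (H = (1/2)*410998 = 205499)
J(l(21, -8)) + H = -343/2 + 205499 = 410655/2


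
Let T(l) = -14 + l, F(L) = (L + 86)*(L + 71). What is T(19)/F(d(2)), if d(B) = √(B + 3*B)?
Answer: 15285/18591902 - 785*√2/18591902 ≈ 0.00076242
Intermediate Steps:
d(B) = 2*√B (d(B) = √(4*B) = 2*√B)
F(L) = (71 + L)*(86 + L) (F(L) = (86 + L)*(71 + L) = (71 + L)*(86 + L))
T(19)/F(d(2)) = (-14 + 19)/(6106 + (2*√2)² + 157*(2*√2)) = 5/(6106 + 8 + 314*√2) = 5/(6114 + 314*√2)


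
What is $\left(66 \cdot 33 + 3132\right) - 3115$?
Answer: $2195$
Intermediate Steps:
$\left(66 \cdot 33 + 3132\right) - 3115 = \left(2178 + 3132\right) - 3115 = 5310 - 3115 = 2195$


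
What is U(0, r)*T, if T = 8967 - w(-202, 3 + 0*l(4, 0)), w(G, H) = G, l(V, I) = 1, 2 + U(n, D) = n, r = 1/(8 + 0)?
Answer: -18338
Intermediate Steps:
r = ⅛ (r = 1/8 = ⅛ ≈ 0.12500)
U(n, D) = -2 + n
T = 9169 (T = 8967 - 1*(-202) = 8967 + 202 = 9169)
U(0, r)*T = (-2 + 0)*9169 = -2*9169 = -18338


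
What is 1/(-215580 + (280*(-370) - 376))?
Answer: -1/319556 ≈ -3.1293e-6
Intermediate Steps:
1/(-215580 + (280*(-370) - 376)) = 1/(-215580 + (-103600 - 376)) = 1/(-215580 - 103976) = 1/(-319556) = -1/319556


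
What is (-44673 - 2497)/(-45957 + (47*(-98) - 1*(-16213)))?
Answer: 4717/3435 ≈ 1.3732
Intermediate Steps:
(-44673 - 2497)/(-45957 + (47*(-98) - 1*(-16213))) = -47170/(-45957 + (-4606 + 16213)) = -47170/(-45957 + 11607) = -47170/(-34350) = -47170*(-1/34350) = 4717/3435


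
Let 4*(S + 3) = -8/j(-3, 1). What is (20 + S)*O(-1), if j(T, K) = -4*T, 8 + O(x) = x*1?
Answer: -303/2 ≈ -151.50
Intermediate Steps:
O(x) = -8 + x (O(x) = -8 + x*1 = -8 + x)
S = -19/6 (S = -3 + (-8/((-4*(-3))))/4 = -3 + (-8/12)/4 = -3 + (-8*1/12)/4 = -3 + (¼)*(-⅔) = -3 - ⅙ = -19/6 ≈ -3.1667)
(20 + S)*O(-1) = (20 - 19/6)*(-8 - 1) = (101/6)*(-9) = -303/2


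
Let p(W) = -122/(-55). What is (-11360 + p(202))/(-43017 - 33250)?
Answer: 624678/4194685 ≈ 0.14892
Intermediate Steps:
p(W) = 122/55 (p(W) = -122*(-1/55) = 122/55)
(-11360 + p(202))/(-43017 - 33250) = (-11360 + 122/55)/(-43017 - 33250) = -624678/55/(-76267) = -624678/55*(-1/76267) = 624678/4194685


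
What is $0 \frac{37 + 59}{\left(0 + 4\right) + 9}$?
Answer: $0$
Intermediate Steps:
$0 \frac{37 + 59}{\left(0 + 4\right) + 9} = 0 \frac{96}{4 + 9} = 0 \cdot \frac{96}{13} = 0$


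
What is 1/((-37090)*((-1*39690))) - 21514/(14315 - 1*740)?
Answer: -422277394211/266450480100 ≈ -1.5848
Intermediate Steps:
1/((-37090)*((-1*39690))) - 21514/(14315 - 1*740) = -1/37090/(-39690) - 21514/(14315 - 740) = -1/37090*(-1/39690) - 21514/13575 = 1/1472102100 - 21514*1/13575 = 1/1472102100 - 21514/13575 = -422277394211/266450480100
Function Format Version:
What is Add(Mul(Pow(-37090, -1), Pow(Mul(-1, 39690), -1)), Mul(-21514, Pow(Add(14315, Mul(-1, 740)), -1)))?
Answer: Rational(-422277394211, 266450480100) ≈ -1.5848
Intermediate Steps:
Add(Mul(Pow(-37090, -1), Pow(Mul(-1, 39690), -1)), Mul(-21514, Pow(Add(14315, Mul(-1, 740)), -1))) = Add(Mul(Rational(-1, 37090), Pow(-39690, -1)), Mul(-21514, Pow(Add(14315, -740), -1))) = Add(Mul(Rational(-1, 37090), Rational(-1, 39690)), Mul(-21514, Pow(13575, -1))) = Add(Rational(1, 1472102100), Mul(-21514, Rational(1, 13575))) = Add(Rational(1, 1472102100), Rational(-21514, 13575)) = Rational(-422277394211, 266450480100)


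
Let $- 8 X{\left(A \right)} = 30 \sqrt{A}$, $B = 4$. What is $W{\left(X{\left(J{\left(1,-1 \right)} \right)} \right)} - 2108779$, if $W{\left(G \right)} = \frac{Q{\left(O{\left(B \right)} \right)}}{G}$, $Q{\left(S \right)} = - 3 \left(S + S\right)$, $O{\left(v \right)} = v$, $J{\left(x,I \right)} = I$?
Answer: $-2108779 - \frac{32 i}{5} \approx -2.1088 \cdot 10^{6} - 6.4 i$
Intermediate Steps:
$Q{\left(S \right)} = - 6 S$ ($Q{\left(S \right)} = - 3 \cdot 2 S = - 6 S$)
$X{\left(A \right)} = - \frac{15 \sqrt{A}}{4}$ ($X{\left(A \right)} = - \frac{30 \sqrt{A}}{8} = - \frac{15 \sqrt{A}}{4}$)
$W{\left(G \right)} = - \frac{24}{G}$ ($W{\left(G \right)} = \frac{\left(-6\right) 4}{G} = - \frac{24}{G}$)
$W{\left(X{\left(J{\left(1,-1 \right)} \right)} \right)} - 2108779 = - \frac{24}{\left(- \frac{15}{4}\right) \sqrt{-1}} - 2108779 = - \frac{24}{\left(- \frac{15}{4}\right) i} - 2108779 = - 24 \frac{4 i}{15} - 2108779 = - \frac{32 i}{5} - 2108779 = -2108779 - \frac{32 i}{5}$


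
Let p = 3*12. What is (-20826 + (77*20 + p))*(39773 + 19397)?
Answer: -1139022500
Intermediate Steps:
p = 36
(-20826 + (77*20 + p))*(39773 + 19397) = (-20826 + (77*20 + 36))*(39773 + 19397) = (-20826 + (1540 + 36))*59170 = (-20826 + 1576)*59170 = -19250*59170 = -1139022500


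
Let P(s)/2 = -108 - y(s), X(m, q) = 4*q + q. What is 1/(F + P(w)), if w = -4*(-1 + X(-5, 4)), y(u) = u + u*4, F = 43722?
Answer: 1/44266 ≈ 2.2591e-5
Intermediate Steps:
X(m, q) = 5*q
y(u) = 5*u (y(u) = u + 4*u = 5*u)
w = -76 (w = -4*(-1 + 5*4) = -4*(-1 + 20) = -4*19 = -76)
P(s) = -216 - 10*s (P(s) = 2*(-108 - 5*s) = -216 - 10*s)
1/(F + P(w)) = 1/(43722 + (-216 - 10*(-76))) = 1/(43722 + (-216 + 760)) = 1/(43722 + 544) = 1/44266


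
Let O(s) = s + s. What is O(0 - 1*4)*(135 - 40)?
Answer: -760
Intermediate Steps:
O(s) = 2*s
O(0 - 1*4)*(135 - 40) = (2*(0 - 1*4))*(135 - 40) = (2*(0 - 4))*95 = (2*(-4))*95 = -8*95 = -760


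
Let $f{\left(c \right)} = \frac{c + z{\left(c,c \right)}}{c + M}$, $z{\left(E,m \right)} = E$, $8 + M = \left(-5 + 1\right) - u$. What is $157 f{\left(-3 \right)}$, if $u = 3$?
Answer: $\frac{157}{3} \approx 52.333$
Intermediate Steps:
$M = -15$ ($M = -8 + \left(\left(-5 + 1\right) - 3\right) = -8 - 7 = -15$)
$f{\left(c \right)} = \frac{2 c}{-15 + c}$ ($f{\left(c \right)} = \frac{c + c}{c - 15} = \frac{2 c}{-15 + c}$)
$157 f{\left(-3 \right)} = 157 \cdot 2 \left(-3\right) \frac{1}{-15 - 3} = 157 \cdot 2 \left(-3\right) \frac{1}{-18} = 157 \cdot 2 \left(-3\right) \left(- \frac{1}{18}\right) = 157 \cdot \frac{1}{3} = \frac{157}{3}$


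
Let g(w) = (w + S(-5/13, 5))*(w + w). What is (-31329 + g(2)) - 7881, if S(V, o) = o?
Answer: -39182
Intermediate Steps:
g(w) = 2*w*(5 + w) (g(w) = (w + 5)*(w + w) = (5 + w)*(2*w) = 2*w*(5 + w))
(-31329 + g(2)) - 7881 = (-31329 + 2*2*(5 + 2)) - 7881 = (-31329 + 2*2*7) - 7881 = (-31329 + 28) - 7881 = -31301 - 7881 = -39182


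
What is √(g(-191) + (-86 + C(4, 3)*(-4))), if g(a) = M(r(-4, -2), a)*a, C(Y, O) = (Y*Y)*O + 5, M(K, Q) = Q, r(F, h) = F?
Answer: √36183 ≈ 190.22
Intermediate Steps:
C(Y, O) = 5 + O*Y² (C(Y, O) = Y²*O + 5 = O*Y² + 5 = 5 + O*Y²)
g(a) = a² (g(a) = a*a = a²)
√(g(-191) + (-86 + C(4, 3)*(-4))) = √((-191)² + (-86 + (5 + 3*4²)*(-4))) = √(36481 + (-86 + (5 + 3*16)*(-4))) = √(36481 + (-86 + (5 + 48)*(-4))) = √(36481 + (-86 + 53*(-4))) = √(36481 + (-86 - 212)) = √(36481 - 298) = √36183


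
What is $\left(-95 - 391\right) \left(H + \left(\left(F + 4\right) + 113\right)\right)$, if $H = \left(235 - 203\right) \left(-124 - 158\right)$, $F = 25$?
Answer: $4316652$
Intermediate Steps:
$H = -9024$ ($H = 32 \left(-282\right) = -9024$)
$\left(-95 - 391\right) \left(H + \left(\left(F + 4\right) + 113\right)\right) = \left(-95 - 391\right) \left(-9024 + \left(\left(25 + 4\right) + 113\right)\right) = - 486 \left(-9024 + \left(29 + 113\right)\right) = - 486 \left(-9024 + 142\right) = \left(-486\right) \left(-8882\right) = 4316652$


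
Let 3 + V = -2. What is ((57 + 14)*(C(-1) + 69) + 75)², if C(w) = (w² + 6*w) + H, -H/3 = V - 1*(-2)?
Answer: 27646564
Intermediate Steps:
V = -5 (V = -3 - 2 = -5)
H = 9 (H = -3*(-5 - 1*(-2)) = -3*(-5 + 2) = -3*(-3) = 9)
C(w) = 9 + w² + 6*w (C(w) = (w² + 6*w) + 9 = 9 + w² + 6*w)
((57 + 14)*(C(-1) + 69) + 75)² = ((57 + 14)*((9 + (-1)² + 6*(-1)) + 69) + 75)² = (71*((9 + 1 - 6) + 69) + 75)² = (71*(4 + 69) + 75)² = (71*73 + 75)² = (5183 + 75)² = 5258² = 27646564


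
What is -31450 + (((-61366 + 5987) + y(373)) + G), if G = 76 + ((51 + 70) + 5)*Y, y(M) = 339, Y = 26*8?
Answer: -60206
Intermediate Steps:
Y = 208
G = 26284 (G = 76 + ((51 + 70) + 5)*208 = 76 + (121 + 5)*208 = 76 + 126*208 = 76 + 26208 = 26284)
-31450 + (((-61366 + 5987) + y(373)) + G) = -31450 + (((-61366 + 5987) + 339) + 26284) = -31450 + ((-55379 + 339) + 26284) = -31450 + (-55040 + 26284) = -31450 - 28756 = -60206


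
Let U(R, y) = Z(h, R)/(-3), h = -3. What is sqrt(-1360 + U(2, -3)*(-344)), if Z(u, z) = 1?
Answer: 2*I*sqrt(2802)/3 ≈ 35.289*I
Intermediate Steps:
U(R, y) = -1/3 (U(R, y) = 1/(-3) = 1*(-1/3) = -1/3)
sqrt(-1360 + U(2, -3)*(-344)) = sqrt(-1360 - 1/3*(-344)) = sqrt(-1360 + 344/3) = sqrt(-3736/3) = 2*I*sqrt(2802)/3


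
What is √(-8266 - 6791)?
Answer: 3*I*√1673 ≈ 122.71*I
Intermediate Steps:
√(-8266 - 6791) = √(-15057) = 3*I*√1673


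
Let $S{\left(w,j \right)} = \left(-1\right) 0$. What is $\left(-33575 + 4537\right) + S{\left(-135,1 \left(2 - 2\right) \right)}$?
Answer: $-29038$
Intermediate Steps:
$S{\left(w,j \right)} = 0$
$\left(-33575 + 4537\right) + S{\left(-135,1 \left(2 - 2\right) \right)} = \left(-33575 + 4537\right) + 0 = -29038 + 0 = -29038$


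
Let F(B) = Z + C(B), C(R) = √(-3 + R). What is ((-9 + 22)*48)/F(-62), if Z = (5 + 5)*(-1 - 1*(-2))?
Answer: 416/11 - 208*I*√65/55 ≈ 37.818 - 30.49*I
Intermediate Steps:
Z = 10 (Z = 10*(-1 + 2) = 10*1 = 10)
F(B) = 10 + √(-3 + B)
((-9 + 22)*48)/F(-62) = ((-9 + 22)*48)/(10 + √(-3 - 62)) = (13*48)/(10 + √(-65)) = 624/(10 + I*√65)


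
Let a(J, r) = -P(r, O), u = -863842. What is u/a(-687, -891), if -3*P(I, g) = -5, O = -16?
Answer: 2591526/5 ≈ 5.1831e+5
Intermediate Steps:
P(I, g) = 5/3 (P(I, g) = -⅓*(-5) = 5/3)
a(J, r) = -5/3 (a(J, r) = -1*5/3 = -5/3)
u/a(-687, -891) = -863842/(-5/3) = -863842*(-⅗) = 2591526/5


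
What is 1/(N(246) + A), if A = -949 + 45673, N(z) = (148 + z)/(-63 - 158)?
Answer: 221/9883610 ≈ 2.2360e-5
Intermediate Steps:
N(z) = -148/221 - z/221 (N(z) = (148 + z)/(-221) = (148 + z)*(-1/221) = -148/221 - z/221)
A = 44724
1/(N(246) + A) = 1/((-148/221 - 1/221*246) + 44724) = 1/((-148/221 - 246/221) + 44724) = 1/(-394/221 + 44724) = 1/(9883610/221) = 221/9883610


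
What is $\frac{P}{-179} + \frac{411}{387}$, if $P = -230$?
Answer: $\frac{54193}{23091} \approx 2.3469$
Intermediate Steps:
$\frac{P}{-179} + \frac{411}{387} = - \frac{230}{-179} + \frac{411}{387} = \left(-230\right) \left(- \frac{1}{179}\right) + 411 \cdot \frac{1}{387} = \frac{230}{179} + \frac{137}{129} = \frac{54193}{23091}$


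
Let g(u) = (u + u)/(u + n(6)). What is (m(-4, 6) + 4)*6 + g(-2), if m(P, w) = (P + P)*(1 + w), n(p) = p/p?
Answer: -308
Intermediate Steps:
n(p) = 1
m(P, w) = 2*P*(1 + w) (m(P, w) = (2*P)*(1 + w) = 2*P*(1 + w))
g(u) = 2*u/(1 + u) (g(u) = (u + u)/(u + 1) = (2*u)/(1 + u) = 2*u/(1 + u))
(m(-4, 6) + 4)*6 + g(-2) = (2*(-4)*(1 + 6) + 4)*6 + 2*(-2)/(1 - 2) = (2*(-4)*7 + 4)*6 + 2*(-2)/(-1) = (-56 + 4)*6 + 2*(-2)*(-1) = -52*6 + 4 = -312 + 4 = -308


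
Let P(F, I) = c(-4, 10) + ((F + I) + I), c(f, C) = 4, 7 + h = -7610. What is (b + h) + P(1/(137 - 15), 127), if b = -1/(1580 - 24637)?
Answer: -20700505307/2812954 ≈ -7359.0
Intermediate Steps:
h = -7617 (h = -7 - 7610 = -7617)
b = 1/23057 (b = -1/(-23057) = -1*(-1/23057) = 1/23057 ≈ 4.3371e-5)
P(F, I) = 4 + F + 2*I (P(F, I) = 4 + ((F + I) + I) = 4 + (F + 2*I) = 4 + F + 2*I)
(b + h) + P(1/(137 - 15), 127) = (1/23057 - 7617) + (4 + 1/(137 - 15) + 2*127) = -175625168/23057 + (4 + 1/122 + 254) = -175625168/23057 + 31477/122 = -20700505307/2812954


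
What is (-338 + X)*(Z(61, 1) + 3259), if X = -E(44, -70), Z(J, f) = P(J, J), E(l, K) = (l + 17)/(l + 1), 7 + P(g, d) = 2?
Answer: -49691834/45 ≈ -1.1043e+6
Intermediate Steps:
P(g, d) = -5 (P(g, d) = -7 + 2 = -5)
E(l, K) = (17 + l)/(1 + l)
Z(J, f) = -5
X = -61/45 (X = -(17 + 44)/(1 + 44) = -61/45 ≈ -1.3556)
(-338 + X)*(Z(61, 1) + 3259) = (-338 - 61/45)*(-5 + 3259) = -15271/45*3254 = -49691834/45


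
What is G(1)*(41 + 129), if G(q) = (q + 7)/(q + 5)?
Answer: 680/3 ≈ 226.67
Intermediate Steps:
G(q) = (7 + q)/(5 + q)
G(1)*(41 + 129) = ((7 + 1)/(5 + 1))*(41 + 129) = (8/6)*170 = ((⅙)*8)*170 = (4/3)*170 = 680/3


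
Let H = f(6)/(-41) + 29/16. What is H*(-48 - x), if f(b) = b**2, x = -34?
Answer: -4291/328 ≈ -13.082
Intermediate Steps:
H = 613/656 (H = 6**2/(-41) + 29/16 = 36*(-1/41) + 29*(1/16) = -36/41 + 29/16 = 613/656 ≈ 0.93445)
H*(-48 - x) = 613*(-48 - 1*(-34))/656 = 613*(-48 + 34)/656 = (613/656)*(-14) = -4291/328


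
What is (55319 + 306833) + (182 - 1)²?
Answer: 394913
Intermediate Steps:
(55319 + 306833) + (182 - 1)² = 362152 + 181² = 362152 + 32761 = 394913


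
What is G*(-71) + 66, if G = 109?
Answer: -7673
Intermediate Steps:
G*(-71) + 66 = 109*(-71) + 66 = -7739 + 66 = -7673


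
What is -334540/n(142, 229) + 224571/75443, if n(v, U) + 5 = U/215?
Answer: 2713255374683/31912389 ≈ 85022.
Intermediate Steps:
n(v, U) = -5 + U/215
-334540/n(142, 229) + 224571/75443 = -334540/(-5 + (1/215)*229) + 224571/75443 = -334540/(-5 + 229/215) + 224571*(1/75443) = -334540/(-846/215) + 224571/75443 = -334540*(-215/846) + 224571/75443 = 35963050/423 + 224571/75443 = 2713255374683/31912389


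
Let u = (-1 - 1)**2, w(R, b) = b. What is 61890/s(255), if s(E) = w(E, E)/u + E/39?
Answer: 643656/731 ≈ 880.51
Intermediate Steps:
u = 4 (u = (-2)**2 = 4)
s(E) = 43*E/156 (s(E) = E/4 + E/39 = 43*E/156)
61890/s(255) = 61890/(((43/156)*255)) = 61890/(3655/52) = 61890*(52/3655) = 643656/731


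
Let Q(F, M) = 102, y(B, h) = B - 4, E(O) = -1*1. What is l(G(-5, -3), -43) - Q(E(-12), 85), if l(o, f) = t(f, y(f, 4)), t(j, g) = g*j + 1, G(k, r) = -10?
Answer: 1920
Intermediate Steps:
E(O) = -1
y(B, h) = -4 + B
t(j, g) = 1 + g*j
l(o, f) = 1 + f*(-4 + f) (l(o, f) = 1 + (-4 + f)*f = 1 + f*(-4 + f))
l(G(-5, -3), -43) - Q(E(-12), 85) = (1 - 43*(-4 - 43)) - 1*102 = (1 - 43*(-47)) - 102 = (1 + 2021) - 102 = 2022 - 102 = 1920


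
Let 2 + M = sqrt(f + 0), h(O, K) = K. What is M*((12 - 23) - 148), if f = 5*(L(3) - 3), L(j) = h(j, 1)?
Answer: 318 - 159*I*sqrt(10) ≈ 318.0 - 502.8*I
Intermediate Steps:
L(j) = 1
f = -10 (f = 5*(1 - 3) = 5*(-2) = -10)
M = -2 + I*sqrt(10) (M = -2 + sqrt(-10 + 0) = -2 + sqrt(-10) = -2 + I*sqrt(10) ≈ -2.0 + 3.1623*I)
M*((12 - 23) - 148) = (-2 + I*sqrt(10))*((12 - 23) - 148) = (-2 + I*sqrt(10))*(-11 - 148) = (-2 + I*sqrt(10))*(-159) = 318 - 159*I*sqrt(10)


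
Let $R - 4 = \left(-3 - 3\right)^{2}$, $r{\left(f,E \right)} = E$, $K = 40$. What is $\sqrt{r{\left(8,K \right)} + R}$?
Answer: $4 \sqrt{5} \approx 8.9443$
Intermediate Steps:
$R = 40$ ($R = 4 + \left(-3 - 3\right)^{2} = 4 + \left(-6\right)^{2} = 4 + 36 = 40$)
$\sqrt{r{\left(8,K \right)} + R} = \sqrt{40 + 40} = \sqrt{80} = 4 \sqrt{5}$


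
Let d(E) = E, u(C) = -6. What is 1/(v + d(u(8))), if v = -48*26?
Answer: -1/1254 ≈ -0.00079745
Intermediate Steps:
v = -1248
1/(v + d(u(8))) = 1/(-1248 - 6) = 1/(-1254) = -1/1254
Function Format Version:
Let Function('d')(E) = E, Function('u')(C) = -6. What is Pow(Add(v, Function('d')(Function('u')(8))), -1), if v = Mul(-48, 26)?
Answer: Rational(-1, 1254) ≈ -0.00079745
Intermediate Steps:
v = -1248
Pow(Add(v, Function('d')(Function('u')(8))), -1) = Pow(Add(-1248, -6), -1) = Pow(-1254, -1) = Rational(-1, 1254)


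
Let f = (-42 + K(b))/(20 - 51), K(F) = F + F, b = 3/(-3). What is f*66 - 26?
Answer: 2098/31 ≈ 67.677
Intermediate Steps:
b = -1 (b = 3*(-⅓) = -1)
K(F) = 2*F
f = 44/31 (f = (-42 + 2*(-1))/(20 - 51) = (-42 - 2)/(-31) = -44*(-1/31) = 44/31 ≈ 1.4194)
f*66 - 26 = (44/31)*66 - 26 = 2904/31 - 26 = 2098/31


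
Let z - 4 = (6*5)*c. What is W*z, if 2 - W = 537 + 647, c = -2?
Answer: 66192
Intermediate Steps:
z = -56 (z = 4 + (6*5)*(-2) = 4 + 30*(-2) = 4 - 60 = -56)
W = -1182 (W = 2 - (537 + 647) = 2 - 1*1184 = 2 - 1184 = -1182)
W*z = -1182*(-56) = 66192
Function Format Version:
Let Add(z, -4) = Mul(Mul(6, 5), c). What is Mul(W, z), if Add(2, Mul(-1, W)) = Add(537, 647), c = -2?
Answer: 66192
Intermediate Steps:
z = -56 (z = Add(4, Mul(Mul(6, 5), -2)) = Add(4, Mul(30, -2)) = Add(4, -60) = -56)
W = -1182 (W = Add(2, Mul(-1, Add(537, 647))) = Add(2, Mul(-1, 1184)) = Add(2, -1184) = -1182)
Mul(W, z) = Mul(-1182, -56) = 66192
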